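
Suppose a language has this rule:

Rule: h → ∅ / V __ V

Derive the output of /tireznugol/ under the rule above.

tireznugol

No segment of /tireznugol/ meets the structural description of the rule, so the form surfaces unchanged.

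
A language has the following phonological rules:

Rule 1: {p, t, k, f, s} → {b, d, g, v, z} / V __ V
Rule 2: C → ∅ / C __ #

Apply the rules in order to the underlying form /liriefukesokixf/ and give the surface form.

Rule 1 (intervocalic voicing): /f/ is a voiceless obstruent between vowels /e/ and /u/, so it voices to [v]. /k/ is a voiceless obstruent between vowels /u/ and /e/, so it voices to [g]. /s/ is a voiceless obstruent between vowels /e/ and /o/, so it voices to [z]. /k/ is a voiceless obstruent between vowels /o/ and /i/, so it voices to [g]. /liriefukesokixf/ → lirievugezogixf.
Rule 2 (final cluster simplification): /f/ is the second consonant of a word-final cluster /xf/, so it deletes. /lirievugezogixf/ → lirievugezogix.

lirievugezogix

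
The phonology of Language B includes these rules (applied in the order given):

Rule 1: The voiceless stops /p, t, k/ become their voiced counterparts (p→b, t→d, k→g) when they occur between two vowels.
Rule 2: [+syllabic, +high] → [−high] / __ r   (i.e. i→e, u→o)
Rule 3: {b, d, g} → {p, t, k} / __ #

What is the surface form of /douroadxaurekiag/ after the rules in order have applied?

dooroadxaoregiak

Rule 1 (intervocalic voicing): /k/ is a voiceless stop between vowels /e/ and /i/, so it voices to [g]. /douroadxaurekiag/ → douroadxauregiag.
Rule 2 (pre-rhotic lowering): /u/ is a high vowel immediately before /r/, so it lowers to [o]. /u/ is a high vowel immediately before /r/, so it lowers to [o]. /douroadxauregiag/ → dooroadxaoregiag.
Rule 3 (final devoicing): /g/ is a voiced stop in word-final position, so it devoices to [k]. /dooroadxaoregiag/ → dooroadxaoregiak.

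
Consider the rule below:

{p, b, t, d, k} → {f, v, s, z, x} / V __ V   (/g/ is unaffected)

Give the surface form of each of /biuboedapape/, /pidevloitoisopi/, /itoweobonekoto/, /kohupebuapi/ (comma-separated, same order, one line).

biuvoezafafe, pizevloisoisofi, isoweovonexoso, kohufevuafi

/biuboedapape/: /b/ is a stop between vowels /u/ and /o/, so it spirantizes to the fricative [v]. /d/ is a stop between vowels /e/ and /a/, so it spirantizes to the fricative [z]. /p/ is a stop between vowels /a/ and /a/, so it spirantizes to the fricative [f]. /p/ is a stop between vowels /a/ and /e/, so it spirantizes to the fricative [f]. → [biuvoezafafe].
/pidevloitoisopi/: /d/ is a stop between vowels /i/ and /e/, so it spirantizes to the fricative [z]. /t/ is a stop between vowels /i/ and /o/, so it spirantizes to the fricative [s]. /p/ is a stop between vowels /o/ and /i/, so it spirantizes to the fricative [f]. → [pizevloisoisofi].
/itoweobonekoto/: /t/ is a stop between vowels /i/ and /o/, so it spirantizes to the fricative [s]. /b/ is a stop between vowels /o/ and /o/, so it spirantizes to the fricative [v]. /k/ is a stop between vowels /e/ and /o/, so it spirantizes to the fricative [x]. /t/ is a stop between vowels /o/ and /o/, so it spirantizes to the fricative [s]. → [isoweovonexoso].
/kohupebuapi/: /p/ is a stop between vowels /u/ and /e/, so it spirantizes to the fricative [f]. /b/ is a stop between vowels /e/ and /u/, so it spirantizes to the fricative [v]. /p/ is a stop between vowels /a/ and /i/, so it spirantizes to the fricative [f]. → [kohufevuafi].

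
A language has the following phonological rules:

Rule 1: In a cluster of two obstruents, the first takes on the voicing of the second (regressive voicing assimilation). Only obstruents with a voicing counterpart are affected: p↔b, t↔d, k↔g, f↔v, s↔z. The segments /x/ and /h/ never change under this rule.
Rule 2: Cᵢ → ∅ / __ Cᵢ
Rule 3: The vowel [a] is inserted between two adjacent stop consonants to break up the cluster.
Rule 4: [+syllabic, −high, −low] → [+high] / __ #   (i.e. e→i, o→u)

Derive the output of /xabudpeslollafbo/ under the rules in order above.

Rule 1 (regressive voicing assimilation): /d/ precedes the voiceless obstruent /p/, so it devoices to [t] by assimilation. /f/ precedes the voiced obstruent /b/, so it voices to [v] by assimilation. /xabudpeslollafbo/ → xabutpeslollavbo.
Rule 2 (degemination): /ll/ is a geminate; the first /l/ deletes. /xabutpeslollavbo/ → xabutpeslolavbo.
Rule 3 (stop-cluster a-epenthesis): /t/ and /p/ form a stop–stop cluster, so [a] is inserted between them. /xabutpeslolavbo/ → xabutapeslolavbo.
Rule 4 (final vowel raising): /o/ is a mid vowel in word-final position, so it raises to [u]. /xabutapeslolavbo/ → xabutapeslolavbu.

xabutapeslolavbu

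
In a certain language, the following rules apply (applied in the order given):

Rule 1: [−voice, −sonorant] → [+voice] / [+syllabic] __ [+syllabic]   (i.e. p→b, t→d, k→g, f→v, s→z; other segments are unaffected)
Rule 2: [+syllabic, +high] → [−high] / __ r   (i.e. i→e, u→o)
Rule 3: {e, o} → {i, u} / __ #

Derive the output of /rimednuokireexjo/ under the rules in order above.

Rule 1 (intervocalic voicing): /k/ is a voiceless obstruent between vowels /o/ and /i/, so it voices to [g]. /rimednuokireexjo/ → rimednuogireexjo.
Rule 2 (pre-rhotic lowering): /i/ is a high vowel immediately before /r/, so it lowers to [e]. /rimednuogireexjo/ → rimednuogereexjo.
Rule 3 (final vowel raising): /o/ is a mid vowel in word-final position, so it raises to [u]. /rimednuogereexjo/ → rimednuogereexju.

rimednuogereexju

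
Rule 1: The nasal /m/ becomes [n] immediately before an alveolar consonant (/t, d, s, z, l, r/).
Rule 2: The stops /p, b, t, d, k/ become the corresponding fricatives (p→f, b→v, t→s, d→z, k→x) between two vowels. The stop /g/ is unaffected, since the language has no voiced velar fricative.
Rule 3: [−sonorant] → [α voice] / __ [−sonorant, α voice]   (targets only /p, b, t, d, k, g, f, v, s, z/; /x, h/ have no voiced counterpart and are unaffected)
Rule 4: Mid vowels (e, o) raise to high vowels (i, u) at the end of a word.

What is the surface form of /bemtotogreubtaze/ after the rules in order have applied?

bentosogreuptazi

Rule 1 (nasal place assimilation): /m/ precedes the alveolar consonant /t/, so it assimilates in place to [n]. /bemtotogreubtaze/ → bentotogreubtaze.
Rule 2 (intervocalic spirantization): /t/ is a stop between vowels /o/ and /o/, so it spirantizes to the fricative [s]. /bentotogreubtaze/ → bentosogreubtaze.
Rule 3 (regressive voicing assimilation): /b/ precedes the voiceless obstruent /t/, so it devoices to [p] by assimilation. /bentosogreubtaze/ → bentosogreuptaze.
Rule 4 (final vowel raising): /e/ is a mid vowel in word-final position, so it raises to [i]. /bentosogreuptaze/ → bentosogreuptazi.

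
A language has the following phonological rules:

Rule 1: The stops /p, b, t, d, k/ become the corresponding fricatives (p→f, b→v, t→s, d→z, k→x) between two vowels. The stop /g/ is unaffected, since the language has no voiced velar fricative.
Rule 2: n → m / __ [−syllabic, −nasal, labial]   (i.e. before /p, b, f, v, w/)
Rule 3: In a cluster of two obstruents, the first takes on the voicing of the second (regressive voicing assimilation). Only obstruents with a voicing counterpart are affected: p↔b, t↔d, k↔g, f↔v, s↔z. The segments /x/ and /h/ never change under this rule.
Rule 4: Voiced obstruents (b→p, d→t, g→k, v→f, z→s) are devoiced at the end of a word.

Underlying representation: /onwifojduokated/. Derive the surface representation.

Rule 1 (intervocalic spirantization): /k/ is a stop between vowels /o/ and /a/, so it spirantizes to the fricative [x]. /t/ is a stop between vowels /a/ and /e/, so it spirantizes to the fricative [s]. /onwifojduokated/ → onwifojduoxased.
Rule 2 (nasal place assimilation): /n/ precedes the labial consonant /w/, so it assimilates in place to [m]. /onwifojduoxased/ → omwifojduoxased.
Rule 3 (regressive voicing assimilation): no segment meets the environment; /omwifojduoxased/ is unchanged.
Rule 4 (final devoicing): /d/ is a voiced obstruent in word-final position, so it devoices to [t]. /omwifojduoxased/ → omwifojduoxaset.

omwifojduoxaset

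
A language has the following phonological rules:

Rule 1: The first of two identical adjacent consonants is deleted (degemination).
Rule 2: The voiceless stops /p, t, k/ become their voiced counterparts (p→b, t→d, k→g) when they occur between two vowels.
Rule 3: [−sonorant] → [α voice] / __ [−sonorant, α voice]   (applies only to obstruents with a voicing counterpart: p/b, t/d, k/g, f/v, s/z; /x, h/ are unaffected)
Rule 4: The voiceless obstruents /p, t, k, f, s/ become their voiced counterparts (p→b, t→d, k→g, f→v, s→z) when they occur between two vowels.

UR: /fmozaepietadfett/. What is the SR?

Rule 1 (degemination): /tt/ is a geminate; the first /t/ deletes. /fmozaepietadfett/ → fmozaepietadfet.
Rule 2 (intervocalic voicing): /p/ is a voiceless stop between vowels /e/ and /i/, so it voices to [b]. /t/ is a voiceless stop between vowels /e/ and /a/, so it voices to [d]. /fmozaepietadfet/ → fmozaebiedadfet.
Rule 3 (regressive voicing assimilation): /d/ precedes the voiceless obstruent /f/, so it devoices to [t] by assimilation. /fmozaebiedadfet/ → fmozaebiedatfet.
Rule 4 (intervocalic voicing): no segment meets the environment; /fmozaebiedatfet/ is unchanged.

fmozaebiedatfet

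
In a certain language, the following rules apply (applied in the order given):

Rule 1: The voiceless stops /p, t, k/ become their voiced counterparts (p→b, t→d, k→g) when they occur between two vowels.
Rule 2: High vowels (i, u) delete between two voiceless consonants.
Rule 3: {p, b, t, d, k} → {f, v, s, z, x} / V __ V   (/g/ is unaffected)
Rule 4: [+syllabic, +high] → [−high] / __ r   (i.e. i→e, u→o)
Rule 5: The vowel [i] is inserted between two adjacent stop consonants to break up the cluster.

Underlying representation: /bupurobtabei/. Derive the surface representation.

Rule 1 (intervocalic voicing): /p/ is a voiceless stop between vowels /u/ and /u/, so it voices to [b]. /bupurobtabei/ → buburobtabei.
Rule 2 (high vowel syncope): no segment meets the environment; /buburobtabei/ is unchanged.
Rule 3 (intervocalic spirantization): /b/ is a stop between vowels /u/ and /u/, so it spirantizes to the fricative [v]. /b/ is a stop between vowels /a/ and /e/, so it spirantizes to the fricative [v]. /buburobtabei/ → buvurobtavei.
Rule 4 (pre-rhotic lowering): /u/ is a high vowel immediately before /r/, so it lowers to [o]. /buvurobtavei/ → buvorobtavei.
Rule 5 (stop-cluster i-epenthesis): /b/ and /t/ form a stop–stop cluster, so [i] is inserted between them. /buvorobtavei/ → buvorobitavei.

buvorobitavei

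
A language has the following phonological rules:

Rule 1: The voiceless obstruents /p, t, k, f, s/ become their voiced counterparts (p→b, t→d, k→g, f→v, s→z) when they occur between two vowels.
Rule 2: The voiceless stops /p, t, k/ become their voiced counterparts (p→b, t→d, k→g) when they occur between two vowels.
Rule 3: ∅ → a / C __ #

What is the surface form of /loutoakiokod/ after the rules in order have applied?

Rule 1 (intervocalic voicing): /t/ is a voiceless obstruent between vowels /u/ and /o/, so it voices to [d]. /k/ is a voiceless obstruent between vowels /a/ and /i/, so it voices to [g]. /k/ is a voiceless obstruent between vowels /o/ and /o/, so it voices to [g]. /loutoakiokod/ → loudoagiogod.
Rule 2 (intervocalic voicing): no segment meets the environment; /loudoagiogod/ is unchanged.
Rule 3 (final a-epenthesis): the form ends in the consonant /d/, so [a] is inserted word-finally. /loudoagiogod/ → loudoagiogoda.

loudoagiogoda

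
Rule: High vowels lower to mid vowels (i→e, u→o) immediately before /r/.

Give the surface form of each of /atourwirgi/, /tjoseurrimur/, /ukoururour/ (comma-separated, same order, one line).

atoorwergi, tjoseorrimor, ukoororoor

/atourwirgi/: /u/ is a high vowel immediately before /r/, so it lowers to [o]. /i/ is a high vowel immediately before /r/, so it lowers to [e]. → [atoorwergi].
/tjoseurrimur/: /u/ is a high vowel immediately before /r/, so it lowers to [o]. /u/ is a high vowel immediately before /r/, so it lowers to [o]. → [tjoseorrimor].
/ukoururour/: /u/ is a high vowel immediately before /r/, so it lowers to [o]. /u/ is a high vowel immediately before /r/, so it lowers to [o]. /u/ is a high vowel immediately before /r/, so it lowers to [o]. → [ukoororoor].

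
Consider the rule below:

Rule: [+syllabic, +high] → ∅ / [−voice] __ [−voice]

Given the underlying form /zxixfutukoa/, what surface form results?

/i/ is a high vowel flanked by voiceless consonants /x/ and /x/, so it deletes.
/u/ is a high vowel flanked by voiceless consonants /f/ and /t/, so it deletes.
/u/ is a high vowel flanked by voiceless consonants /t/ and /k/, so it deletes.
Surface form: [zxxftkoa].

zxxftkoa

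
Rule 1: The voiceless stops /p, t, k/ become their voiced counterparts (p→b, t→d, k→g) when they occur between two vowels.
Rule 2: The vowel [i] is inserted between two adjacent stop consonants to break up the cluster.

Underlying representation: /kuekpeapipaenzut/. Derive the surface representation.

Rule 1 (intervocalic voicing): /p/ is a voiceless stop between vowels /a/ and /i/, so it voices to [b]. /p/ is a voiceless stop between vowels /i/ and /a/, so it voices to [b]. /kuekpeapipaenzut/ → kuekpeabibaenzut.
Rule 2 (stop-cluster i-epenthesis): /k/ and /p/ form a stop–stop cluster, so [i] is inserted between them. /kuekpeabibaenzut/ → kuekipeabibaenzut.

kuekipeabibaenzut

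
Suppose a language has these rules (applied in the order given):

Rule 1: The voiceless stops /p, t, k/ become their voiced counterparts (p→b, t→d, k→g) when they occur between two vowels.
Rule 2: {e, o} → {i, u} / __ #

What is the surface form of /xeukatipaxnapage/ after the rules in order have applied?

xeugadibaxnabagi

Rule 1 (intervocalic voicing): /k/ is a voiceless stop between vowels /u/ and /a/, so it voices to [g]. /t/ is a voiceless stop between vowels /a/ and /i/, so it voices to [d]. /p/ is a voiceless stop between vowels /i/ and /a/, so it voices to [b]. /p/ is a voiceless stop between vowels /a/ and /a/, so it voices to [b]. /xeukatipaxnapage/ → xeugadibaxnabage.
Rule 2 (final vowel raising): /e/ is a mid vowel in word-final position, so it raises to [i]. /xeugadibaxnabage/ → xeugadibaxnabagi.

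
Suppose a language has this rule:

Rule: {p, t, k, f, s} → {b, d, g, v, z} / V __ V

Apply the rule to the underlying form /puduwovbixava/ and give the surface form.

No segment of /puduwovbixava/ meets the structural description of the rule, so the form surfaces unchanged.

puduwovbixava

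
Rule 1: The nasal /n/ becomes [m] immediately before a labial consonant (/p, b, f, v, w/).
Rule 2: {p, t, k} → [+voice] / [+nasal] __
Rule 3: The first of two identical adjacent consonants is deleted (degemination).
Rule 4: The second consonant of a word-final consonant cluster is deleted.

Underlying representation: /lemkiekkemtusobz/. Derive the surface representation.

lemgiekemdusob

Rule 1 (nasal place assimilation): no segment meets the environment; /lemkiekkemtusobz/ is unchanged.
Rule 2 (post-nasal voicing): /k/ is a voiceless stop immediately after the nasal /m/, so it voices to [g]. /t/ is a voiceless stop immediately after the nasal /m/, so it voices to [d]. /lemkiekkemtusobz/ → lemgiekkemdusobz.
Rule 3 (degemination): /kk/ is a geminate; the first /k/ deletes. /lemgiekkemdusobz/ → lemgiekemdusobz.
Rule 4 (final cluster simplification): /z/ is the second consonant of a word-final cluster /bz/, so it deletes. /lemgiekemdusobz/ → lemgiekemdusob.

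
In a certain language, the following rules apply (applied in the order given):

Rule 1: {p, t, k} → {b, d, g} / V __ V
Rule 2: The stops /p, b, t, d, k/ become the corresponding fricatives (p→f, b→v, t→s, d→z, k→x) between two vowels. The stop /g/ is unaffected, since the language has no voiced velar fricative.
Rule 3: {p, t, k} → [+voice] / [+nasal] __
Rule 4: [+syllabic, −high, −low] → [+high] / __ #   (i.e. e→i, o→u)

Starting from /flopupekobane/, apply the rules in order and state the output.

flovuvegovani

Rule 1 (intervocalic voicing): /p/ is a voiceless stop between vowels /o/ and /u/, so it voices to [b]. /p/ is a voiceless stop between vowels /u/ and /e/, so it voices to [b]. /k/ is a voiceless stop between vowels /e/ and /o/, so it voices to [g]. /flopupekobane/ → flobubegobane.
Rule 2 (intervocalic spirantization): /b/ is a stop between vowels /o/ and /u/, so it spirantizes to the fricative [v]. /b/ is a stop between vowels /u/ and /e/, so it spirantizes to the fricative [v]. /b/ is a stop between vowels /o/ and /a/, so it spirantizes to the fricative [v]. /flobubegobane/ → flovuvegovane.
Rule 3 (post-nasal voicing): no segment meets the environment; /flovuvegovane/ is unchanged.
Rule 4 (final vowel raising): /e/ is a mid vowel in word-final position, so it raises to [i]. /flovuvegovane/ → flovuvegovani.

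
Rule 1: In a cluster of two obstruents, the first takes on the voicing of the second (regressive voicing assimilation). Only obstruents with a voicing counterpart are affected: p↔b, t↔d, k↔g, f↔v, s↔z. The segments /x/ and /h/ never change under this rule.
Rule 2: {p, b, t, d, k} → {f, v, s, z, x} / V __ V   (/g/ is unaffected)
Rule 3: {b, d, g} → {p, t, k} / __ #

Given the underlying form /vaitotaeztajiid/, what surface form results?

vaisosaestajiit

Rule 1 (regressive voicing assimilation): /z/ precedes the voiceless obstruent /t/, so it devoices to [s] by assimilation. /vaitotaeztajiid/ → vaitotaestajiid.
Rule 2 (intervocalic spirantization): /t/ is a stop between vowels /i/ and /o/, so it spirantizes to the fricative [s]. /t/ is a stop between vowels /o/ and /a/, so it spirantizes to the fricative [s]. /vaitotaestajiid/ → vaisosaestajiid.
Rule 3 (final devoicing): /d/ is a voiced stop in word-final position, so it devoices to [t]. /vaisosaestajiid/ → vaisosaestajiit.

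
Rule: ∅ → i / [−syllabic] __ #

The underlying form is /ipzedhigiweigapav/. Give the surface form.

ipzedhigiweigapavi

the form ends in the consonant /v/, so [i] is inserted word-finally.
Surface form: [ipzedhigiweigapavi].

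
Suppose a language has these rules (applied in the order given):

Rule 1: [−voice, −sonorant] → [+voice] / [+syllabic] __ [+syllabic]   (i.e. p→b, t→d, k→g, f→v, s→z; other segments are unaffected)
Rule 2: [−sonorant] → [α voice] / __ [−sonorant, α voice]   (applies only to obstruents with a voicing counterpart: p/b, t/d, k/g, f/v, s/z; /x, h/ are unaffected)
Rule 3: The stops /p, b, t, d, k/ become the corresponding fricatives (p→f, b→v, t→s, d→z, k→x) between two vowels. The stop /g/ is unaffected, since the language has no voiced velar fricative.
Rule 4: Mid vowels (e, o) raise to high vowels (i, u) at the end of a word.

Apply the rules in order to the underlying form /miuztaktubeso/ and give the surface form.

miustaktuvezu

Rule 1 (intervocalic voicing): /s/ is a voiceless obstruent between vowels /e/ and /o/, so it voices to [z]. /miuztaktubeso/ → miuztaktubezo.
Rule 2 (regressive voicing assimilation): /z/ precedes the voiceless obstruent /t/, so it devoices to [s] by assimilation. /miuztaktubezo/ → miustaktubezo.
Rule 3 (intervocalic spirantization): /b/ is a stop between vowels /u/ and /e/, so it spirantizes to the fricative [v]. /miustaktubezo/ → miustaktuvezo.
Rule 4 (final vowel raising): /o/ is a mid vowel in word-final position, so it raises to [u]. /miustaktuvezo/ → miustaktuvezu.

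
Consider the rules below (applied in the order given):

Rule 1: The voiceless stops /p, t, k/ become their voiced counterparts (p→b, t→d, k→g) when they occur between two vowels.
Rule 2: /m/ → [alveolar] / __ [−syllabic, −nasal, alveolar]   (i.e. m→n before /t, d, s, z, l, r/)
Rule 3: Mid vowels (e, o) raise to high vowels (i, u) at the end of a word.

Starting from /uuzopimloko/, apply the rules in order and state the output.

Rule 1 (intervocalic voicing): /p/ is a voiceless stop between vowels /o/ and /i/, so it voices to [b]. /k/ is a voiceless stop between vowels /o/ and /o/, so it voices to [g]. /uuzopimloko/ → uuzobimlogo.
Rule 2 (nasal place assimilation): /m/ precedes the alveolar consonant /l/, so it assimilates in place to [n]. /uuzobimlogo/ → uuzobinlogo.
Rule 3 (final vowel raising): /o/ is a mid vowel in word-final position, so it raises to [u]. /uuzobinlogo/ → uuzobinlogu.

uuzobinlogu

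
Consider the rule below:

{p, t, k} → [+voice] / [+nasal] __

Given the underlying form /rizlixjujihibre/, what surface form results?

rizlixjujihibre

No segment of /rizlixjujihibre/ meets the structural description of the rule, so the form surfaces unchanged.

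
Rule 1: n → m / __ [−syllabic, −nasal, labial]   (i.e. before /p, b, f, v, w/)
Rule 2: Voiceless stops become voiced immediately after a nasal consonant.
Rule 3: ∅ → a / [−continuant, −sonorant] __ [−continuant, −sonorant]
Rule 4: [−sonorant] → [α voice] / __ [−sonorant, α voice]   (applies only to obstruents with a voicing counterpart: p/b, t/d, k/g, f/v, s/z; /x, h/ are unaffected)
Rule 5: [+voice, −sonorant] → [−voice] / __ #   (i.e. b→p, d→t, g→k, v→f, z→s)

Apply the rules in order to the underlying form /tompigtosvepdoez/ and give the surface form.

tombigatozvepadoes

Rule 1 (nasal place assimilation): no segment meets the environment; /tompigtosvepdoez/ is unchanged.
Rule 2 (post-nasal voicing): /p/ is a voiceless stop immediately after the nasal /m/, so it voices to [b]. /tompigtosvepdoez/ → tombigtosvepdoez.
Rule 3 (stop-cluster a-epenthesis): /g/ and /t/ form a stop–stop cluster, so [a] is inserted between them. /p/ and /d/ form a stop–stop cluster, so [a] is inserted between them. /tombigtosvepdoez/ → tombigatosvepadoez.
Rule 4 (regressive voicing assimilation): /s/ precedes the voiced obstruent /v/, so it voices to [z] by assimilation. /tombigatosvepadoez/ → tombigatozvepadoez.
Rule 5 (final devoicing): /z/ is a voiced obstruent in word-final position, so it devoices to [s]. /tombigatozvepadoez/ → tombigatozvepadoes.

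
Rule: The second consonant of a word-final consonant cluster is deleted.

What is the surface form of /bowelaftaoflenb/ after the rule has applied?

/b/ is the second consonant of a word-final cluster /nb/, so it deletes.
The other instances of /b/, /w/, /l/, /f/, /t/, /n/ do not occur in the required environment and remain unchanged.
Surface form: [bowelaftaoflen].

bowelaftaoflen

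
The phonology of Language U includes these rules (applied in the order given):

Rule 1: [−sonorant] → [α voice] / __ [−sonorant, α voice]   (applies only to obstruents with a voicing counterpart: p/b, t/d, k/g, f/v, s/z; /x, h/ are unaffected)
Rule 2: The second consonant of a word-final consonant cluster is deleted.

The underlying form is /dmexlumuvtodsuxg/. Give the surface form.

Rule 1 (regressive voicing assimilation): /v/ precedes the voiceless obstruent /t/, so it devoices to [f] by assimilation. /d/ precedes the voiceless obstruent /s/, so it devoices to [t] by assimilation. /dmexlumuvtodsuxg/ → dmexlumuftotsuxg.
Rule 2 (final cluster simplification): /g/ is the second consonant of a word-final cluster /xg/, so it deletes. /dmexlumuftotsuxg/ → dmexlumuftotsux.

dmexlumuftotsux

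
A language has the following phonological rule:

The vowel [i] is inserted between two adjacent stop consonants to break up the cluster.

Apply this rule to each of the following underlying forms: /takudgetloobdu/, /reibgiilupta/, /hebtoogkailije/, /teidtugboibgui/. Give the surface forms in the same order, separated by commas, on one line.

/takudgetloobdu/: /d/ and /g/ form a stop–stop cluster, so [i] is inserted between them. /b/ and /d/ form a stop–stop cluster, so [i] is inserted between them. → [takudigetloobidu].
/reibgiilupta/: /b/ and /g/ form a stop–stop cluster, so [i] is inserted between them. /p/ and /t/ form a stop–stop cluster, so [i] is inserted between them. → [reibigiilupita].
/hebtoogkailije/: /b/ and /t/ form a stop–stop cluster, so [i] is inserted between them. /g/ and /k/ form a stop–stop cluster, so [i] is inserted between them. → [hebitoogikailije].
/teidtugboibgui/: /d/ and /t/ form a stop–stop cluster, so [i] is inserted between them. /g/ and /b/ form a stop–stop cluster, so [i] is inserted between them. /b/ and /g/ form a stop–stop cluster, so [i] is inserted between them. → [teiditugiboibigui].

takudigetloobidu, reibigiilupita, hebitoogikailije, teiditugiboibigui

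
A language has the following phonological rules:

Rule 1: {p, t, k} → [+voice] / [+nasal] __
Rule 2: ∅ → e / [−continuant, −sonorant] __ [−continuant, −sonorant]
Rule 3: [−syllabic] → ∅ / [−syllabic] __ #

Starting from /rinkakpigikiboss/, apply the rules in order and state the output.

ringakepigikibos

Rule 1 (post-nasal voicing): /k/ is a voiceless stop immediately after the nasal /n/, so it voices to [g]. /rinkakpigikiboss/ → ringakpigikiboss.
Rule 2 (stop-cluster e-epenthesis): /k/ and /p/ form a stop–stop cluster, so [e] is inserted between them. /ringakpigikiboss/ → ringakepigikiboss.
Rule 3 (final cluster simplification): /s/ is the second consonant of a word-final cluster /ss/, so it deletes. /ringakepigikiboss/ → ringakepigikibos.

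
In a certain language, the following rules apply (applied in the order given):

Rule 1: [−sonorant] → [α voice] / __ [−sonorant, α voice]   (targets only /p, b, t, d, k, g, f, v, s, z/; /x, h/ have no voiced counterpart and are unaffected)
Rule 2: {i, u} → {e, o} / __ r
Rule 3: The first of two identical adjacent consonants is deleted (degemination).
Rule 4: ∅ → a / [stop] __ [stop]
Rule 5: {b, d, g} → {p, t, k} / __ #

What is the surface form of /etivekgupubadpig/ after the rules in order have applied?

etivegupubatapik

Rule 1 (regressive voicing assimilation): /k/ precedes the voiced obstruent /g/, so it voices to [g] by assimilation. /d/ precedes the voiceless obstruent /p/, so it devoices to [t] by assimilation. /etivekgupubadpig/ → etiveggupubatpig.
Rule 2 (pre-rhotic lowering): no segment meets the environment; /etiveggupubatpig/ is unchanged.
Rule 3 (degemination): /gg/ is a geminate; the first /g/ deletes. /etiveggupubatpig/ → etivegupubatpig.
Rule 4 (stop-cluster a-epenthesis): /t/ and /p/ form a stop–stop cluster, so [a] is inserted between them. /etivegupubatpig/ → etivegupubatapig.
Rule 5 (final devoicing): /g/ is a voiced stop in word-final position, so it devoices to [k]. /etivegupubatapig/ → etivegupubatapik.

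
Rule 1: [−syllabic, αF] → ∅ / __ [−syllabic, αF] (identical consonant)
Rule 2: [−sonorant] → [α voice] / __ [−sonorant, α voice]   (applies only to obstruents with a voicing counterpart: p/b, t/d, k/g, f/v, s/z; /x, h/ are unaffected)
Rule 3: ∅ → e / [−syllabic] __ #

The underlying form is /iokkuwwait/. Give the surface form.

Rule 1 (degemination): /kk/ is a geminate; the first /k/ deletes. /ww/ is a geminate; the first /w/ deletes. /iokkuwwait/ → iokuwait.
Rule 2 (regressive voicing assimilation): no segment meets the environment; /iokuwait/ is unchanged.
Rule 3 (final e-epenthesis): the form ends in the consonant /t/, so [e] is inserted word-finally. /iokuwait/ → iokuwaite.

iokuwaite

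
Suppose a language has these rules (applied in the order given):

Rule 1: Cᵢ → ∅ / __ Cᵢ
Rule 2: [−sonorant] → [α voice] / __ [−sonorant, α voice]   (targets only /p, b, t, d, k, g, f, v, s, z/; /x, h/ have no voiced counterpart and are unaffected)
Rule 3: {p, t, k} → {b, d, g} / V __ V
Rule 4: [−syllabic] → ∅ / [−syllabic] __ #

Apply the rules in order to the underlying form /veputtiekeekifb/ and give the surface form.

vebudiegeegiv

Rule 1 (degemination): /tt/ is a geminate; the first /t/ deletes. /veputtiekeekifb/ → veputiekeekifb.
Rule 2 (regressive voicing assimilation): /f/ precedes the voiced obstruent /b/, so it voices to [v] by assimilation. /veputiekeekifb/ → veputiekeekivb.
Rule 3 (intervocalic voicing): /p/ is a voiceless stop between vowels /e/ and /u/, so it voices to [b]. /t/ is a voiceless stop between vowels /u/ and /i/, so it voices to [d]. /k/ is a voiceless stop between vowels /e/ and /e/, so it voices to [g]. /k/ is a voiceless stop between vowels /e/ and /i/, so it voices to [g]. /veputiekeekivb/ → vebudiegeegivb.
Rule 4 (final cluster simplification): /b/ is the second consonant of a word-final cluster /vb/, so it deletes. /vebudiegeegivb/ → vebudiegeegiv.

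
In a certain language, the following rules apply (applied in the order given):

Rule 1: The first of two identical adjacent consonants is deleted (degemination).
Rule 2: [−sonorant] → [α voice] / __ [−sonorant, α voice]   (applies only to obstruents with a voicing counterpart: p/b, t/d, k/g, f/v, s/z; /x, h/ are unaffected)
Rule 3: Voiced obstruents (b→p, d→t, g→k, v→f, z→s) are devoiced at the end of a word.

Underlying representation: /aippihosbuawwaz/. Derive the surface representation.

Rule 1 (degemination): /pp/ is a geminate; the first /p/ deletes. /ww/ is a geminate; the first /w/ deletes. /aippihosbuawwaz/ → aipihosbuawaz.
Rule 2 (regressive voicing assimilation): /s/ precedes the voiced obstruent /b/, so it voices to [z] by assimilation. /aipihosbuawaz/ → aipihozbuawaz.
Rule 3 (final devoicing): /z/ is a voiced obstruent in word-final position, so it devoices to [s]. /aipihozbuawaz/ → aipihozbuawas.

aipihozbuawas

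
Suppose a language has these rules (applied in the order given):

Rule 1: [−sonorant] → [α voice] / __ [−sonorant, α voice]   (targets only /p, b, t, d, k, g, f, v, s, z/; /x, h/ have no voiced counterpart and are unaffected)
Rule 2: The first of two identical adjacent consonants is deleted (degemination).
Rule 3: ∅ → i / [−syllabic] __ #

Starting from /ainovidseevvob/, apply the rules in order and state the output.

Rule 1 (regressive voicing assimilation): /d/ precedes the voiceless obstruent /s/, so it devoices to [t] by assimilation. /ainovidseevvob/ → ainovitseevvob.
Rule 2 (degemination): /vv/ is a geminate; the first /v/ deletes. /ainovitseevvob/ → ainovitseevob.
Rule 3 (final i-epenthesis): the form ends in the consonant /b/, so [i] is inserted word-finally. /ainovitseevob/ → ainovitseevobi.

ainovitseevobi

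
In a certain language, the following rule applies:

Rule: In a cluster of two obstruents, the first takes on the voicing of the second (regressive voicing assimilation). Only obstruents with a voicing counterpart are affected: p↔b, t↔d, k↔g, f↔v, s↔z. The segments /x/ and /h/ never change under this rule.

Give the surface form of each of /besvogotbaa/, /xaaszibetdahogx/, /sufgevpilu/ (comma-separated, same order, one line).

bezvogodbaa, xaazzibeddahokx, suvgefpilu

/besvogotbaa/: /s/ precedes the voiced obstruent /v/, so it voices to [z] by assimilation. /t/ precedes the voiced obstruent /b/, so it voices to [d] by assimilation. → [bezvogodbaa].
/xaaszibetdahogx/: /s/ precedes the voiced obstruent /z/, so it voices to [z] by assimilation. /t/ precedes the voiced obstruent /d/, so it voices to [d] by assimilation. /g/ precedes the voiceless obstruent /x/, so it devoices to [k] by assimilation. → [xaazzibeddahokx].
/sufgevpilu/: /f/ precedes the voiced obstruent /g/, so it voices to [v] by assimilation. /v/ precedes the voiceless obstruent /p/, so it devoices to [f] by assimilation. → [suvgefpilu].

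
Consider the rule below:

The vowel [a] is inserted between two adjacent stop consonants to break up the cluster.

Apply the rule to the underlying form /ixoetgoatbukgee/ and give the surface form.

/t/ and /g/ form a stop–stop cluster, so [a] is inserted between them.
/t/ and /b/ form a stop–stop cluster, so [a] is inserted between them.
/k/ and /g/ form a stop–stop cluster, so [a] is inserted between them.
Surface form: [ixoetagoatabukagee].

ixoetagoatabukagee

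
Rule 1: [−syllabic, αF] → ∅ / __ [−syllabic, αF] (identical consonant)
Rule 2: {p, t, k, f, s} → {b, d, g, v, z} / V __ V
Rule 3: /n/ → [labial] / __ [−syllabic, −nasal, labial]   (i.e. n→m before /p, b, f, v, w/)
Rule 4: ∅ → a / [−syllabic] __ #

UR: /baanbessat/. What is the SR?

baambezata

Rule 1 (degemination): /ss/ is a geminate; the first /s/ deletes. /baanbessat/ → baanbesat.
Rule 2 (intervocalic voicing): /s/ is a voiceless obstruent between vowels /e/ and /a/, so it voices to [z]. /baanbesat/ → baanbezat.
Rule 3 (nasal place assimilation): /n/ precedes the labial consonant /b/, so it assimilates in place to [m]. /baanbezat/ → baambezat.
Rule 4 (final a-epenthesis): the form ends in the consonant /t/, so [a] is inserted word-finally. /baambezat/ → baambezata.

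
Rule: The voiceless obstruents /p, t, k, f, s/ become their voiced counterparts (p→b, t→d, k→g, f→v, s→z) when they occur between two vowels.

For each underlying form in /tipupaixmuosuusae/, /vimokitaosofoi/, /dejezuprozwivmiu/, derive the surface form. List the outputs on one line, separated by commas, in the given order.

/tipupaixmuosuusae/: /p/ is a voiceless obstruent between vowels /i/ and /u/, so it voices to [b]. /p/ is a voiceless obstruent between vowels /u/ and /a/, so it voices to [b]. /s/ is a voiceless obstruent between vowels /o/ and /u/, so it voices to [z]. /s/ is a voiceless obstruent between vowels /u/ and /a/, so it voices to [z]. → [tibubaixmuozuuzae].
/vimokitaosofoi/: /k/ is a voiceless obstruent between vowels /o/ and /i/, so it voices to [g]. /t/ is a voiceless obstruent between vowels /i/ and /a/, so it voices to [d]. /s/ is a voiceless obstruent between vowels /o/ and /o/, so it voices to [z]. /f/ is a voiceless obstruent between vowels /o/ and /o/, so it voices to [v]. → [vimogidaozovoi].
/dejezuprozwivmiu/: the rule's environment is not met; surfaces unchanged as [dejezuprozwivmiu].

tibubaixmuozuuzae, vimogidaozovoi, dejezuprozwivmiu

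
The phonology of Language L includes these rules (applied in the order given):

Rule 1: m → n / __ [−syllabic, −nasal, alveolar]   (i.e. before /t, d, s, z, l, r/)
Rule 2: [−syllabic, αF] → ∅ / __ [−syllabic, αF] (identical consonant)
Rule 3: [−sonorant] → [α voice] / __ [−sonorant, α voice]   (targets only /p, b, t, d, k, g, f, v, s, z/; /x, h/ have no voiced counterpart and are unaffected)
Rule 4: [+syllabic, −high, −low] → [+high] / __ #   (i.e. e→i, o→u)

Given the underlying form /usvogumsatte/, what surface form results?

Rule 1 (nasal place assimilation): /m/ precedes the alveolar consonant /s/, so it assimilates in place to [n]. /usvogumsatte/ → usvogunsatte.
Rule 2 (degemination): /tt/ is a geminate; the first /t/ deletes. /usvogunsatte/ → usvogunsate.
Rule 3 (regressive voicing assimilation): /s/ precedes the voiced obstruent /v/, so it voices to [z] by assimilation. /usvogunsate/ → uzvogunsate.
Rule 4 (final vowel raising): /e/ is a mid vowel in word-final position, so it raises to [i]. /uzvogunsate/ → uzvogunsati.

uzvogunsati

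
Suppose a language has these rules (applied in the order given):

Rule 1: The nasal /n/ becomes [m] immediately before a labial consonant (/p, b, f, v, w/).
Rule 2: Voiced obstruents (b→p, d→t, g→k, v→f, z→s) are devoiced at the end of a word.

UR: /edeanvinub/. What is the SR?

Rule 1 (nasal place assimilation): /n/ precedes the labial consonant /v/, so it assimilates in place to [m]. /edeanvinub/ → edeamvinub.
Rule 2 (final devoicing): /b/ is a voiced obstruent in word-final position, so it devoices to [p]. /edeamvinub/ → edeamvinup.

edeamvinup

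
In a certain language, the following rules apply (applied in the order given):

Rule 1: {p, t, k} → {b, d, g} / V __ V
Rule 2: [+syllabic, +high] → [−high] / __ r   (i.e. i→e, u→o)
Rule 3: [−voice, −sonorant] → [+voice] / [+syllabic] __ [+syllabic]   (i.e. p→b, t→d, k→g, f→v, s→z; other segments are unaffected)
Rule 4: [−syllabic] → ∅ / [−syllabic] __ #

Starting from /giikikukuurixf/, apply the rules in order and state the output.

giigiguguorix

Rule 1 (intervocalic voicing): /k/ is a voiceless stop between vowels /i/ and /i/, so it voices to [g]. /k/ is a voiceless stop between vowels /i/ and /u/, so it voices to [g]. /k/ is a voiceless stop between vowels /u/ and /u/, so it voices to [g]. /giikikukuurixf/ → giigiguguurixf.
Rule 2 (pre-rhotic lowering): /u/ is a high vowel immediately before /r/, so it lowers to [o]. /giigiguguurixf/ → giigiguguorixf.
Rule 3 (intervocalic voicing): no segment meets the environment; /giigiguguorixf/ is unchanged.
Rule 4 (final cluster simplification): /f/ is the second consonant of a word-final cluster /xf/, so it deletes. /giigiguguorixf/ → giigiguguorix.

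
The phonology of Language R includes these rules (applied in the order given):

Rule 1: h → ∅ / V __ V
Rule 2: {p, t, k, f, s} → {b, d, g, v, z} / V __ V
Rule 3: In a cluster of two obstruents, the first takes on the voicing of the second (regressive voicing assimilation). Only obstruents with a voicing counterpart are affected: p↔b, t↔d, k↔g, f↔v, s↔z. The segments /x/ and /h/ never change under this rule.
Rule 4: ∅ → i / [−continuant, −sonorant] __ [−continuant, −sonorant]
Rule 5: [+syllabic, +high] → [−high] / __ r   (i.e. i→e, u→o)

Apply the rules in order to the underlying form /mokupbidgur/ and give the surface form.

mogubibidigor

Rule 1 (intervocalic h-deletion): no segment meets the environment; /mokupbidgur/ is unchanged.
Rule 2 (intervocalic voicing): /k/ is a voiceless obstruent between vowels /o/ and /u/, so it voices to [g]. /mokupbidgur/ → mogupbidgur.
Rule 3 (regressive voicing assimilation): /p/ precedes the voiced obstruent /b/, so it voices to [b] by assimilation. /mogupbidgur/ → mogubbidgur.
Rule 4 (stop-cluster i-epenthesis): /b/ and /b/ form a stop–stop cluster, so [i] is inserted between them. /d/ and /g/ form a stop–stop cluster, so [i] is inserted between them. /mogubbidgur/ → mogubibidigur.
Rule 5 (pre-rhotic lowering): /u/ is a high vowel immediately before /r/, so it lowers to [o]. /mogubibidigur/ → mogubibidigor.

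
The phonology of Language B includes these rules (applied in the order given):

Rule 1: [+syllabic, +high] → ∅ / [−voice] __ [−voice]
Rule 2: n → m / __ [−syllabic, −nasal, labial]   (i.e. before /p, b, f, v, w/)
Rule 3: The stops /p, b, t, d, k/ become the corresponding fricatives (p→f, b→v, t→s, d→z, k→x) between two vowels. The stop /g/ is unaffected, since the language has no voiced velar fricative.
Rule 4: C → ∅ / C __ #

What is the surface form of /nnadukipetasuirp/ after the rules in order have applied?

Rule 1 (high vowel syncope): /i/ is a high vowel flanked by voiceless consonants /k/ and /p/, so it deletes. /nnadukipetasuirp/ → nnadukpetasuirp.
Rule 2 (nasal place assimilation): no segment meets the environment; /nnadukpetasuirp/ is unchanged.
Rule 3 (intervocalic spirantization): /d/ is a stop between vowels /a/ and /u/, so it spirantizes to the fricative [z]. /t/ is a stop between vowels /e/ and /a/, so it spirantizes to the fricative [s]. /nnadukpetasuirp/ → nnazukpesasuirp.
Rule 4 (final cluster simplification): /p/ is the second consonant of a word-final cluster /rp/, so it deletes. /nnazukpesasuirp/ → nnazukpesasuir.

nnazukpesasuir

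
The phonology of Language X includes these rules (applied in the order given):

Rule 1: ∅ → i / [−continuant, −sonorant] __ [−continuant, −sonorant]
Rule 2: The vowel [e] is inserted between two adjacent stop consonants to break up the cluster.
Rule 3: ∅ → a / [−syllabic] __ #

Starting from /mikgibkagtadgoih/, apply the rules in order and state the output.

mikigibikagitadigoiha

Rule 1 (stop-cluster i-epenthesis): /k/ and /g/ form a stop–stop cluster, so [i] is inserted between them. /b/ and /k/ form a stop–stop cluster, so [i] is inserted between them. /g/ and /t/ form a stop–stop cluster, so [i] is inserted between them. /d/ and /g/ form a stop–stop cluster, so [i] is inserted between them. /mikgibkagtadgoih/ → mikigibikagitadigoih.
Rule 2 (stop-cluster e-epenthesis): no segment meets the environment; /mikigibikagitadigoih/ is unchanged.
Rule 3 (final a-epenthesis): the form ends in the consonant /h/, so [a] is inserted word-finally. /mikigibikagitadigoih/ → mikigibikagitadigoiha.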